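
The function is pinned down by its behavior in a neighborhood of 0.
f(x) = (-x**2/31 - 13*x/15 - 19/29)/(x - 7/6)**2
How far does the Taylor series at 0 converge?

The radius of convergence is 7/6.

Denominator factor (x - 7/6)^2: pole of order 2 at 7/6, modulus 7/6.
The radius of convergence is the smallest modulus among the singular points: 7/6.


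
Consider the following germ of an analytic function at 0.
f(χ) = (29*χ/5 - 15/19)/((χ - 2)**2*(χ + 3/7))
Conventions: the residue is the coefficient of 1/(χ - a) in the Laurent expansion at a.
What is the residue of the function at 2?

The residue is 15246/27455.

At the order-2 pole 2 set g(χ) = (χ - (2))^2*f(χ) = (29*χ/5 - 15/19)/(χ + 3/7).
Order-2 pole: residue = g'(a); g'(2) = 15246/27455, so the residue is 15246/27455.


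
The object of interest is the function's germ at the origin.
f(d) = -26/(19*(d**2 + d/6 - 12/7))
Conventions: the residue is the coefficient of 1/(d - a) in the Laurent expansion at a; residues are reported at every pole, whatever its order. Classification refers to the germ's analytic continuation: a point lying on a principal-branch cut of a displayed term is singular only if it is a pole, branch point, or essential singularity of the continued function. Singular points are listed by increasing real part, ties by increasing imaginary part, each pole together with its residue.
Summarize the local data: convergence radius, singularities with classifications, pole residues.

Denominator factor (d**2 + d/6 - 12/7): discriminant 1735/252, real irrational roots -1/12 + (1/84)*sqrt(12145) and -1/12 - (1/84)*sqrt(12145); poles of order 1, moduli -1/12 + (1/84)*sqrt(12145) and 1/12 + (1/84)*sqrt(12145).
The radius of convergence is the smallest modulus among the singular points: -1/12 + (1/84)*sqrt(12145).
The factor d**2 + d/6 - 12/7 splits as (d - a)(d - a') with a = -1/12 - (1/84)*sqrt(12145), a' = -1/12 + (1/84)*sqrt(12145). At the order-1 pole a set g(d) = (d - a)*f(d) = [-26/19] / (d - a').
Simple pole: residue = g(a) at a = -1/12 - (1/84)*sqrt(12145), which is (156/32965)*sqrt(12145).
The factor d**2 + d/6 - 12/7 splits as (d - a)(d - a') with a = -1/12 + (1/84)*sqrt(12145), a' = -1/12 - (1/84)*sqrt(12145). At the order-1 pole a set g(d) = (d - a)*f(d) = [-26/19] / (d - a').
Simple pole: residue = g(a) at a = -1/12 + (1/84)*sqrt(12145), which is -(156/32965)*sqrt(12145).
List the singular points by increasing real part (a conjugate pair: the negative imaginary part first).

Radius of convergence at 0: -1/12 + (1/84)*sqrt(12145).
At -1/12 - (1/84)*sqrt(12145): a pole of order 1; residue (156/32965)*sqrt(12145).
At -1/12 + (1/84)*sqrt(12145): a pole of order 1; residue -(156/32965)*sqrt(12145).


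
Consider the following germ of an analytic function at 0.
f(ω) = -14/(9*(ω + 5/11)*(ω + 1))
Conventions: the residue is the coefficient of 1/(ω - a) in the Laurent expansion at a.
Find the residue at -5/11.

The residue is -77/27.

At the order-1 pole -5/11 set g(ω) = (ω - (-5/11))*f(ω) = -14/(9*(ω + 1)).
Simple pole: residue = g(a) at a = -5/11, which is -77/27.


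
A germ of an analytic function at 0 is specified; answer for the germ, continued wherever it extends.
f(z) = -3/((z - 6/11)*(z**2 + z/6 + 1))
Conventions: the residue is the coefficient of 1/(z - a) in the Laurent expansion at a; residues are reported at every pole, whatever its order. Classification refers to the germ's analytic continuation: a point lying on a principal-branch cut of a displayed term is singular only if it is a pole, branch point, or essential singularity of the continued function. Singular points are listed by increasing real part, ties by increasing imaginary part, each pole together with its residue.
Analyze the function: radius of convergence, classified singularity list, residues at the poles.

Denominator factor (z - 6/11): pole of order 1 at 6/11, modulus 6/11.
Denominator factor (z**2 + z/6 + 1): discriminant -143/36, complex-conjugate roots (-1/12) + ((1/12)*sqrt(143))*i and (-1/12) - ((1/12)*sqrt(143))*i; poles of order 1, moduli 1 and 1.
The radius of convergence is the smallest modulus among the singular points: 6/11.
The factor z**2 + z/6 + 1 splits as (z - a)(z - a') with a = (-1/12) - ((1/12)*sqrt(143))*i, a' = (-1/12) + ((1/12)*sqrt(143))*i. At the order-1 pole a set g(z) = (z - a)*f(z) = [-3/(z - 6/11)] / (z - a').
Simple pole: residue = g(a) at a = (-1/12) - ((1/12)*sqrt(143))*i, which is (121/112) + ((83/1456)*sqrt(143))*i.
The factor z**2 + z/6 + 1 splits as (z - a)(z - a') with a = (-1/12) + ((1/12)*sqrt(143))*i, a' = (-1/12) - ((1/12)*sqrt(143))*i. At the order-1 pole a set g(z) = (z - a)*f(z) = [-3/(z - 6/11)] / (z - a').
Simple pole: residue = g(a) at a = (-1/12) + ((1/12)*sqrt(143))*i, which is (121/112) - ((83/1456)*sqrt(143))*i.
At the order-1 pole 6/11 set g(z) = (z - (6/11))*f(z) = -3/(z**2 + z/6 + 1).
Simple pole: residue = g(a) at a = 6/11, which is -121/56.
List the singular points by increasing real part (a conjugate pair: the negative imaginary part first).

Radius of convergence at 0: 6/11.
At (-1/12) - ((1/12)*sqrt(143))*i: a pole of order 1; residue (121/112) + ((83/1456)*sqrt(143))*i.
At (-1/12) + ((1/12)*sqrt(143))*i: a pole of order 1; residue (121/112) - ((83/1456)*sqrt(143))*i.
At 6/11: a pole of order 1; residue -121/56.


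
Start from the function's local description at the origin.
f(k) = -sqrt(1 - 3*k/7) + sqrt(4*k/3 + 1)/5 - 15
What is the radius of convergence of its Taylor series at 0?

Branch term (1/5)*sqrt(1 - k/(-3/4)): its argument vanishes at k = -3/4, a square-root branch point, modulus 3/4.
Branch term (-1)*sqrt(1 - k/(7/3)): its argument vanishes at k = 7/3, a square-root branch point, modulus 7/3.
The radius of convergence is the smallest modulus among the singular points: 3/4.

The radius of convergence is 3/4.


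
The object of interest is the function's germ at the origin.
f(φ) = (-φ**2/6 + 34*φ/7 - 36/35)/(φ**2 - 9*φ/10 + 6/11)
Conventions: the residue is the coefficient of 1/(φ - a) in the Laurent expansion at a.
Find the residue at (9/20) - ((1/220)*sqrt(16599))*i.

The residue is (659/280) + ((36361/4647720)*sqrt(16599))*i.

The factor φ**2 - 9*φ/10 + 6/11 splits as (φ - a)(φ - a') with a = (9/20) - ((1/220)*sqrt(16599))*i, a' = (9/20) + ((1/220)*sqrt(16599))*i. At the order-1 pole a set g(φ) = (φ - a)*f(φ) = [-φ**2/6 + 34*φ/7 - 36/35] / (φ - a').
Simple pole: residue = g(a) at a = (9/20) - ((1/220)*sqrt(16599))*i, which is (659/280) + ((36361/4647720)*sqrt(16599))*i.


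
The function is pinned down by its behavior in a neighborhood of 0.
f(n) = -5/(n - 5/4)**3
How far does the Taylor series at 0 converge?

Denominator factor (n - 5/4)^3: pole of order 3 at 5/4, modulus 5/4.
The radius of convergence is the smallest modulus among the singular points: 5/4.

The radius of convergence is 5/4.


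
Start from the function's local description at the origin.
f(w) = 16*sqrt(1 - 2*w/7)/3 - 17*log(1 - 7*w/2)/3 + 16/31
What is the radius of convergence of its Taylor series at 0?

Branch term (16/3)*sqrt(1 - w/(7/2)): its argument vanishes at w = 7/2, a square-root branch point, modulus 7/2.
Branch term (-17/3)*log(1 - w/(2/7)): its argument vanishes at w = 2/7, a logarithmic branch point, modulus 2/7.
The radius of convergence is the smallest modulus among the singular points: 2/7.

The radius of convergence is 2/7.


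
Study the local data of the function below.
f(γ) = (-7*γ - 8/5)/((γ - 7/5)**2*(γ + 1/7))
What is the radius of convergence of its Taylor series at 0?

The radius of convergence is 1/7.

Denominator factor (γ - 7/5)^2: pole of order 2 at 7/5, modulus 7/5.
Denominator factor (γ + 1/7): pole of order 1 at -1/7, modulus 1/7.
The radius of convergence is the smallest modulus among the singular points: 1/7.


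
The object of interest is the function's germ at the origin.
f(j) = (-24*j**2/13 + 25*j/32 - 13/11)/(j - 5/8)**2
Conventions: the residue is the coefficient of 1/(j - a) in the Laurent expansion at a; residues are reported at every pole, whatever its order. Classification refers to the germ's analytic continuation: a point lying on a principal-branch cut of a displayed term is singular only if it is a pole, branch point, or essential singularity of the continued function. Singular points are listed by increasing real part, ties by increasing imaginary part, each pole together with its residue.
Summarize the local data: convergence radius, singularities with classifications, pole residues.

Radius of convergence at 0: 5/8.
At 5/8: a pole of order 2; residue -635/416.

Denominator factor (j - 5/8)^2: pole of order 2 at 5/8, modulus 5/8.
The radius of convergence is the smallest modulus among the singular points: 5/8.
At the order-2 pole 5/8 set g(j) = (j - (5/8))^2*f(j) = -24*j**2/13 + 25*j/32 - 13/11.
Order-2 pole: residue = g'(a); g'(5/8) = -635/416, so the residue is -635/416.


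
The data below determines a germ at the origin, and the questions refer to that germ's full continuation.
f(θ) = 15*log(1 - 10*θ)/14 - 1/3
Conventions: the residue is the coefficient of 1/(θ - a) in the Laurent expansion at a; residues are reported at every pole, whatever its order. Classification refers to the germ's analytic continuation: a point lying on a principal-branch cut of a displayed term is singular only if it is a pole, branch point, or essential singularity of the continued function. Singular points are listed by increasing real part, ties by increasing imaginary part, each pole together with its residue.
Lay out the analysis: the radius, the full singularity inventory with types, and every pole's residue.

Radius of convergence at 0: 1/10.
At 1/10: a logarithmic branch point.

Branch term (15/14)*log(1 - θ/(1/10)): its argument vanishes at θ = 1/10, a logarithmic branch point, modulus 1/10.
The radius of convergence is the smallest modulus among the singular points: 1/10.


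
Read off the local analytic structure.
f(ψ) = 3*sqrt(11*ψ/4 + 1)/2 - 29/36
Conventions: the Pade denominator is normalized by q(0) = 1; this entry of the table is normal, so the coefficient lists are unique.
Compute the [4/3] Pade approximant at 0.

The Pade approximant has numerator coefficients [25/36, 473/96, 47795/4608, 248897/36864, 43923/65536]; denominator coefficients [1, 33/8, 605/128, 1331/1024].

Taylor coefficients needed (expand at 0): a_0 = 25/36, a_1 = 33/16, a_2 = -363/256, a_3 = 3993/2048, a_4 = -219615/65536, a_5 = 3382071/524288, a_6 = -111608343/8388608, a_7 = 1929229929/67108864.
Write the denominator as Q(ψ) = 1 + q1*ψ + q2*ψ^2 + q3*ψ^3. Requiring Q*f - P = O(ψ^8) with deg P <= 4 kills the coefficients of ψ^5..ψ^7 in Q*f:
  ψ^5: a_5 + q1*a_4 + q2*a_3 + q3*a_2 = 0, i.e. 3382071/524288 + (-219615/65536)*q1 + (3993/2048)*q2 + (-363/256)*q3 = 0.
  ψ^6: a_6 + q1*a_5 + q2*a_4 + q3*a_3 = 0, i.e. -111608343/8388608 + (3382071/524288)*q1 + (-219615/65536)*q2 + (3993/2048)*q3 = 0.
  ψ^7: a_7 + q1*a_6 + q2*a_5 + q3*a_4 = 0, i.e. 1929229929/67108864 + (-111608343/8388608)*q1 + (3382071/524288)*q2 + (-219615/65536)*q3 = 0.
Solving this linear system: q1 = 33/8, q2 = 605/128, q3 = 1331/1024.
The numerator is Q*f truncated at degree 4: P0 = a_0 = 25/36; P1 = a_1 + q1*a_0 = 473/96; P2 = a_2 + q1*a_1 + q2*a_0 = 47795/4608; P3 = a_3 + q1*a_2 + q2*a_1 + q3*a_0 = 248897/36864; P4 = a_4 + q1*a_3 + q2*a_2 + q3*a_1 = 43923/65536.


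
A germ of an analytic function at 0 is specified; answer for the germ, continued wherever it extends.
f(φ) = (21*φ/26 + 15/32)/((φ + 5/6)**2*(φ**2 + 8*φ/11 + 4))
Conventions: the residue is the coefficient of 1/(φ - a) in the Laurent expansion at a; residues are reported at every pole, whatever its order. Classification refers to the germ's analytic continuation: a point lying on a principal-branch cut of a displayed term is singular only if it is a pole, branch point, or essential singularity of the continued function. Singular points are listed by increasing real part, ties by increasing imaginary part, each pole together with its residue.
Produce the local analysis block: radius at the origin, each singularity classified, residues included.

Radius of convergence at 0: 5/6.
At -5/6: a pole of order 2; residue 12681009/68150186.
At (-4/11) - ((6/11)*sqrt(13))*i: a pole of order 1; residue (-12681009/136300372) + ((137312307/14175238688)*sqrt(13))*i.
At (-4/11) + ((6/11)*sqrt(13))*i: a pole of order 1; residue (-12681009/136300372) - ((137312307/14175238688)*sqrt(13))*i.

Denominator factor (φ**2 + 8*φ/11 + 4): discriminant -1872/121, complex-conjugate roots (-4/11) + ((6/11)*sqrt(13))*i and (-4/11) - ((6/11)*sqrt(13))*i; poles of order 1, moduli 2 and 2.
Denominator factor (φ + 5/6)^2: pole of order 2 at -5/6, modulus 5/6.
The radius of convergence is the smallest modulus among the singular points: 5/6.
At the order-2 pole -5/6 set g(φ) = (φ - (-5/6))^2*f(φ) = (21*φ/26 + 15/32)/(φ**2 + 8*φ/11 + 4).
Order-2 pole: residue = g'(a); g'(-5/6) = 12681009/68150186, so the residue is 12681009/68150186.
The factor φ**2 + 8*φ/11 + 4 splits as (φ - a)(φ - a') with a = (-4/11) - ((6/11)*sqrt(13))*i, a' = (-4/11) + ((6/11)*sqrt(13))*i. At the order-1 pole a set g(φ) = (φ - a)*f(φ) = [(21*φ/26 + 15/32)/(φ + 5/6)**2] / (φ - a').
Simple pole: residue = g(a) at a = (-4/11) - ((6/11)*sqrt(13))*i, which is (-12681009/136300372) + ((137312307/14175238688)*sqrt(13))*i.
The factor φ**2 + 8*φ/11 + 4 splits as (φ - a)(φ - a') with a = (-4/11) + ((6/11)*sqrt(13))*i, a' = (-4/11) - ((6/11)*sqrt(13))*i. At the order-1 pole a set g(φ) = (φ - a)*f(φ) = [(21*φ/26 + 15/32)/(φ + 5/6)**2] / (φ - a').
Simple pole: residue = g(a) at a = (-4/11) + ((6/11)*sqrt(13))*i, which is (-12681009/136300372) - ((137312307/14175238688)*sqrt(13))*i.
List the singular points by increasing real part (a conjugate pair: the negative imaginary part first).


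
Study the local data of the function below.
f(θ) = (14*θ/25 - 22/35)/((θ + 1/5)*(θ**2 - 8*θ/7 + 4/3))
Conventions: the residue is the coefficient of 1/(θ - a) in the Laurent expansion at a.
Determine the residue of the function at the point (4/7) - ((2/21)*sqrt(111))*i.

The residue is (972/4205) + ((2993/311170)*sqrt(111))*i.

The factor θ**2 - 8*θ/7 + 4/3 splits as (θ - a)(θ - a') with a = (4/7) - ((2/21)*sqrt(111))*i, a' = (4/7) + ((2/21)*sqrt(111))*i. At the order-1 pole a set g(θ) = (θ - a)*f(θ) = [(14*θ/25 - 22/35)/(θ + 1/5)] / (θ - a').
Simple pole: residue = g(a) at a = (4/7) - ((2/21)*sqrt(111))*i, which is (972/4205) + ((2993/311170)*sqrt(111))*i.


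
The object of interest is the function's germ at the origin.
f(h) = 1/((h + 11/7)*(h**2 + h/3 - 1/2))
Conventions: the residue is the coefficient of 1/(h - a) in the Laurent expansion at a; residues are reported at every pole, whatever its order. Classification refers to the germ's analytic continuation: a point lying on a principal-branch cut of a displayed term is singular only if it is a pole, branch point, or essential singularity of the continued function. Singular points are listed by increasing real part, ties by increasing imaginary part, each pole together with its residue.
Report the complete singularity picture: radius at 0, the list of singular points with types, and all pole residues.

Radius of convergence at 0: -1/6 + (1/6)*sqrt(19).
At -11/7: a pole of order 1; residue 294/425.
At -1/6 - (1/6)*sqrt(19): a pole of order 1; residue -147/425 - (1239/8075)*sqrt(19).
At -1/6 + (1/6)*sqrt(19): a pole of order 1; residue -147/425 + (1239/8075)*sqrt(19).

Denominator factor (h + 11/7): pole of order 1 at -11/7, modulus 11/7.
Denominator factor (h**2 + h/3 - 1/2): discriminant 19/9, real irrational roots -1/6 + (1/6)*sqrt(19) and -1/6 - (1/6)*sqrt(19); poles of order 1, moduli -1/6 + (1/6)*sqrt(19) and 1/6 + (1/6)*sqrt(19).
The radius of convergence is the smallest modulus among the singular points: -1/6 + (1/6)*sqrt(19).
At the order-1 pole -11/7 set g(h) = (h - (-11/7))*f(h) = 1/(h**2 + h/3 - 1/2).
Simple pole: residue = g(a) at a = -11/7, which is 294/425.
The factor h**2 + h/3 - 1/2 splits as (h - a)(h - a') with a = -1/6 - (1/6)*sqrt(19), a' = -1/6 + (1/6)*sqrt(19). At the order-1 pole a set g(h) = (h - a)*f(h) = [1/(h + 11/7)] / (h - a').
Simple pole: residue = g(a) at a = -1/6 - (1/6)*sqrt(19), which is -147/425 - (1239/8075)*sqrt(19).
The factor h**2 + h/3 - 1/2 splits as (h - a)(h - a') with a = -1/6 + (1/6)*sqrt(19), a' = -1/6 - (1/6)*sqrt(19). At the order-1 pole a set g(h) = (h - a)*f(h) = [1/(h + 11/7)] / (h - a').
Simple pole: residue = g(a) at a = -1/6 + (1/6)*sqrt(19), which is -147/425 + (1239/8075)*sqrt(19).
List the singular points by increasing real part (a conjugate pair: the negative imaginary part first).


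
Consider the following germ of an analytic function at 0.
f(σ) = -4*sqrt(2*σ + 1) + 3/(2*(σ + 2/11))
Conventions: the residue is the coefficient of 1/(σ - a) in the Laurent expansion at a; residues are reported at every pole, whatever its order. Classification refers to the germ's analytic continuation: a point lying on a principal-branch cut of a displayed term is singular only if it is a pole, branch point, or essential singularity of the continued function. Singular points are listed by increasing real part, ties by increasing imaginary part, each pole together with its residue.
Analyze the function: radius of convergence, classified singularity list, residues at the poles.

Radius of convergence at 0: 2/11.
At -1/2: an algebraic (square-root) branch point.
At -2/11: a pole of order 1; residue 3/2.

Denominator factor (σ + 2/11): pole of order 1 at -2/11, modulus 2/11.
Branch term (-4)*sqrt(1 - σ/(-1/2)): its argument vanishes at σ = -1/2, a square-root branch point, modulus 1/2.
The radius of convergence is the smallest modulus among the singular points: 2/11.
The branch term is analytic at -2/11 and contributes nothing to the residue; only the rational part matters.
At the order-1 pole -2/11 set g(σ) = (σ - (-2/11))*(rational part) = 3/2.
Simple pole: residue = g(a) at a = -2/11, which is 3/2.
List the singular points by increasing real part (a conjugate pair: the negative imaginary part first).


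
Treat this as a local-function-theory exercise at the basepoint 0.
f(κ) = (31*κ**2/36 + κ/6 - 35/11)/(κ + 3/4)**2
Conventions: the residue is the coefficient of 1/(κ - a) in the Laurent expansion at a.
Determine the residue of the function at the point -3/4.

The residue is -9/8.

At the order-2 pole -3/4 set g(κ) = (κ - (-3/4))^2*f(κ) = 31*κ**2/36 + κ/6 - 35/11.
Order-2 pole: residue = g'(a); g'(-3/4) = -9/8, so the residue is -9/8.


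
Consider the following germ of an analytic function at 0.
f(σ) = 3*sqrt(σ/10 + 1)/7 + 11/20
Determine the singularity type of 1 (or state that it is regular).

The point is a regular point.

There is no denominator, hence no pole anywhere.
Branch term sqrt(1 - σ/(-10)): argument at 1 is 11/10, nonzero, so 1 is not its branch point (a point on a principal cut is still regular for the continued germ).
So the germ continues analytically to 1.


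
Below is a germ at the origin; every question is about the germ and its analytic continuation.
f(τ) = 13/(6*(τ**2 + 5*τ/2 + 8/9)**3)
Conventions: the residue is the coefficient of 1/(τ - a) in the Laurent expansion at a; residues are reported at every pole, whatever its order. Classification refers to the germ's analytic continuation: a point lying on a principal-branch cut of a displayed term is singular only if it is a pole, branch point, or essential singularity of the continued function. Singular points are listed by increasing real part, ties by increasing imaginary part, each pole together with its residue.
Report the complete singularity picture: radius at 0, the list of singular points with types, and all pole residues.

Denominator factor (τ**2 + 5*τ/2 + 8/9)^3: discriminant 97/36, real irrational roots -5/4 + (1/12)*sqrt(97) and -5/4 - (1/12)*sqrt(97); poles of order 3, moduli 5/4 - (1/12)*sqrt(97) and 5/4 + (1/12)*sqrt(97).
The radius of convergence is the smallest modulus among the singular points: 5/4 - (1/12)*sqrt(97).
The factor τ**2 + 5*τ/2 + 8/9 splits as (τ - a)(τ - a') with a = -5/4 - (1/12)*sqrt(97), a' = -5/4 + (1/12)*sqrt(97). At the order-3 pole a set g(τ) = (τ - a)^3*f(τ) = [13/6] / (τ - a')^3.
Order-3 pole: residue = g''(a)/2; g''(-5/4 - (1/12)*sqrt(97)) = -(202176/912673)*sqrt(97), so the residue is -(101088/912673)*sqrt(97).
The factor τ**2 + 5*τ/2 + 8/9 splits as (τ - a)(τ - a') with a = -5/4 + (1/12)*sqrt(97), a' = -5/4 - (1/12)*sqrt(97). At the order-3 pole a set g(τ) = (τ - a)^3*f(τ) = [13/6] / (τ - a')^3.
Order-3 pole: residue = g''(a)/2; g''(-5/4 + (1/12)*sqrt(97)) = (202176/912673)*sqrt(97), so the residue is (101088/912673)*sqrt(97).
List the singular points by increasing real part (a conjugate pair: the negative imaginary part first).

Radius of convergence at 0: 5/4 - (1/12)*sqrt(97).
At -5/4 - (1/12)*sqrt(97): a pole of order 3; residue -(101088/912673)*sqrt(97).
At -5/4 + (1/12)*sqrt(97): a pole of order 3; residue (101088/912673)*sqrt(97).


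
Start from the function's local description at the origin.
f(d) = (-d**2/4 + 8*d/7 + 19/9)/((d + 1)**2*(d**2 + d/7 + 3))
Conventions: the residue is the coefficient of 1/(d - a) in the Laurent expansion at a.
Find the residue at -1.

The residue is 13531/26244.

At the order-2 pole -1 set g(d) = (d - (-1))^2*f(d) = (-d**2/4 + 8*d/7 + 19/9)/(d**2 + d/7 + 3).
Order-2 pole: residue = g'(a); g'(-1) = 13531/26244, so the residue is 13531/26244.


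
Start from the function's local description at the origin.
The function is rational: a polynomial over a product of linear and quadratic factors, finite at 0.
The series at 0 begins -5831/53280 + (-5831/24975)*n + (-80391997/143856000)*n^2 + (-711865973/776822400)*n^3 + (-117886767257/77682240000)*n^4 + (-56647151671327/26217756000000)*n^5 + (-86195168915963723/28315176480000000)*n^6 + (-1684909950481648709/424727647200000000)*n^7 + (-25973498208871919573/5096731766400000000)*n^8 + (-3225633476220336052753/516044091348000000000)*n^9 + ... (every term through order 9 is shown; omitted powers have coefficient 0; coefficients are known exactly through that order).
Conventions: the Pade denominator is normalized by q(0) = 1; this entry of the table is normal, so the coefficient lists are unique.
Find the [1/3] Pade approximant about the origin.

The Pade approximant has numerator coefficients [-5831/53280, -16401329/518201280]; denominator coefficients [1, -10671931/5786970, -610487761/520827300, 498361733759/140623371000].

Taylor coefficients needed (read off): a_0 = -5831/53280, a_1 = -5831/24975, a_2 = -80391997/143856000, a_3 = -711865973/776822400, a_4 = -117886767257/77682240000.
Write the denominator as Q(n) = 1 + q1*n + q2*n^2 + q3*n^3. Requiring Q*f - P = O(n^5) with deg P <= 1 kills the coefficients of n^2..n^4 in Q*f:
  n^2: a_2 + q1*a_1 + q2*a_0 = 0, i.e. -80391997/143856000 + (-5831/24975)*q1 + (-5831/53280)*q2 = 0.
  n^3: a_3 + q1*a_2 + q2*a_1 + q3*a_0 = 0, i.e. -711865973/776822400 + (-80391997/143856000)*q1 + (-5831/24975)*q2 + (-5831/53280)*q3 = 0.
  n^4: a_4 + q1*a_3 + q2*a_2 + q3*a_1 = 0, i.e. -117886767257/77682240000 + (-711865973/776822400)*q1 + (-80391997/143856000)*q2 + (-5831/24975)*q3 = 0.
Solving this linear system: q1 = -10671931/5786970, q2 = -610487761/520827300, q3 = 498361733759/140623371000.
The numerator is Q*f truncated at degree 1: P0 = a_0 = -5831/53280; P1 = a_1 + q1*a_0 = -16401329/518201280.


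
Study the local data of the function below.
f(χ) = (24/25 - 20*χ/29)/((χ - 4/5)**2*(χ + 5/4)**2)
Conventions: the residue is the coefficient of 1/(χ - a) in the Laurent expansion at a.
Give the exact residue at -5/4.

The residue is 517440/1998709.

At the order-2 pole -5/4 set g(χ) = (χ - (-5/4))^2*f(χ) = (24/25 - 20*χ/29)/(χ - 4/5)**2.
Order-2 pole: residue = g'(a); g'(-5/4) = 517440/1998709, so the residue is 517440/1998709.


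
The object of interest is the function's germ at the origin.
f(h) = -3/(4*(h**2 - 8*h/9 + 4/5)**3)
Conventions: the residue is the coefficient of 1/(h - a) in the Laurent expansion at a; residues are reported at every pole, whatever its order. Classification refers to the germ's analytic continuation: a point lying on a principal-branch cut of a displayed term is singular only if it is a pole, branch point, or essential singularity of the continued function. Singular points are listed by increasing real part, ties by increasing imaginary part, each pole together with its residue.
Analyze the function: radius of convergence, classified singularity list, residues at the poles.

Denominator factor (h**2 - 8*h/9 + 4/5)^3: discriminant -976/405, complex-conjugate roots (4/9) + ((2/45)*sqrt(305))*i and (4/9) - ((2/45)*sqrt(305))*i; poles of order 3, moduli (2/5)*sqrt(5) and (2/5)*sqrt(5).
The radius of convergence is the smallest modulus among the singular points: (2/5)*sqrt(5).
The factor h**2 - 8*h/9 + 4/5 splits as (h - a)(h - a') with a = (4/9) - ((2/45)*sqrt(305))*i, a' = (4/9) + ((2/45)*sqrt(305))*i. At the order-3 pole a set g(h) = (h - a)^3*f(h) = [-3/4] / (h - a')^3.
Order-3 pole: residue = g''(a)/2; g''((4/9) - ((2/45)*sqrt(305))*i) = -((13286025/232428544)*sqrt(305))*i, so the residue is -((13286025/464857088)*sqrt(305))*i.
The factor h**2 - 8*h/9 + 4/5 splits as (h - a)(h - a') with a = (4/9) + ((2/45)*sqrt(305))*i, a' = (4/9) - ((2/45)*sqrt(305))*i. At the order-3 pole a set g(h) = (h - a)^3*f(h) = [-3/4] / (h - a')^3.
Order-3 pole: residue = g''(a)/2; g''((4/9) + ((2/45)*sqrt(305))*i) = ((13286025/232428544)*sqrt(305))*i, so the residue is ((13286025/464857088)*sqrt(305))*i.
List the singular points by increasing real part (a conjugate pair: the negative imaginary part first).

Radius of convergence at 0: (2/5)*sqrt(5).
At (4/9) - ((2/45)*sqrt(305))*i: a pole of order 3; residue -((13286025/464857088)*sqrt(305))*i.
At (4/9) + ((2/45)*sqrt(305))*i: a pole of order 3; residue ((13286025/464857088)*sqrt(305))*i.


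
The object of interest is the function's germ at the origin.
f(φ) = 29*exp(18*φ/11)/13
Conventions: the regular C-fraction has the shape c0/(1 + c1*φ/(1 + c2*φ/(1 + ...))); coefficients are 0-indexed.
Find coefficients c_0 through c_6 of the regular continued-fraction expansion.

The regular C-fraction coefficients are [29/13, -18/11, 9/11, -3/11, 3/11, -9/55, 9/55].

Taylor coefficients (expand at 0): a_0 = 29/13, a_1 = 522/143, a_2 = 4698/1573, a_3 = 28188/17303, a_4 = 126846/190333, a_5 = 2283228/10468315, a_6 = 6849684/115151465.
c0 = a_0 = 29/13. Peel one level at a time: if S = 1 + c*φ/S' with S'(0) = 1, then c is the φ-coefficient of S and S' = c*φ/(S - 1).
S_1 = c0/f = 1 + (-18/11)*φ + (162/121)*φ^2 + ...; c1 = -18/11.
S_2 = c1*φ/(S_1 - 1) = 1 + (9/11)*φ + (27/121)*φ^2 + ...; c2 = 9/11.
S_3 = c2*φ/(S_2 - 1) = 1 + (-3/11)*φ + (9/121)*φ^2 + ...; c3 = -3/11.
S_4 = c3*φ/(S_3 - 1) = 1 + (3/11)*φ + (27/605)*φ^2 + ...; c4 = 3/11.
S_5 = c4*φ/(S_4 - 1) = 1 + (-9/55)*φ + (81/3025)*φ^2 + ...; c5 = -9/55.
S_6 = c5*φ/(S_5 - 1) = 1 + (9/55)*φ + ...; c6 = 9/55.


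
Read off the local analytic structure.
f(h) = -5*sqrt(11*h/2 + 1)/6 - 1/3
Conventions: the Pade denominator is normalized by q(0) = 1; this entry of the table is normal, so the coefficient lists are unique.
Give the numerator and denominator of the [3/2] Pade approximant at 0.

Taylor coefficients needed (expand at 0): a_0 = -7/6, a_1 = -55/24, a_2 = 605/192, a_3 = -6655/768, a_4 = 366025/12288, a_5 = -5636785/49152.
Write the denominator as Q(h) = 1 + q1*h + q2*h^2. Requiring Q*f - P = O(h^6) with deg P <= 3 kills the coefficients of h^4..h^5 in Q*f:
  h^4: a_4 + q1*a_3 + q2*a_2 = 0, i.e. 366025/12288 + (-6655/768)*q1 + (605/192)*q2 = 0.
  h^5: a_5 + q1*a_4 + q2*a_3 = 0, i.e. -5636785/49152 + (366025/12288)*q1 + (-6655/768)*q2 = 0.
Solving this linear system: q1 = 11/2, q2 = 363/64.
The numerator is Q*f truncated at degree 3: P0 = a_0 = -7/6; P1 = a_1 + q1*a_0 = -209/24; P2 = a_2 + q1*a_1 + q2*a_0 = -2057/128; P3 = a_3 + q1*a_2 + q2*a_1 = -6655/1536.

The Pade approximant has numerator coefficients [-7/6, -209/24, -2057/128, -6655/1536]; denominator coefficients [1, 11/2, 363/64].


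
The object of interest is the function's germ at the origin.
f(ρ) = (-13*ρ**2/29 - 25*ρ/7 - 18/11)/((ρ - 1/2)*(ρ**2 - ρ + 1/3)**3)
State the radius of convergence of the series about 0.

Denominator factor (ρ - 1/2): pole of order 1 at 1/2, modulus 1/2.
Denominator factor (ρ**2 - ρ + 1/3)^3: discriminant -1/3, complex-conjugate roots (1/2) + ((1/6)*sqrt(3))*i and (1/2) - ((1/6)*sqrt(3))*i; poles of order 3, moduli (1/3)*sqrt(3) and (1/3)*sqrt(3).
The radius of convergence is the smallest modulus among the singular points: 1/2.

The radius of convergence is 1/2.


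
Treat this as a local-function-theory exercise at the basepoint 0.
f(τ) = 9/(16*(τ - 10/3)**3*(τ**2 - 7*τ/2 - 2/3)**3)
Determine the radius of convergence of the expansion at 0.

Denominator factor (τ - 10/3)^3: pole of order 3 at 10/3, modulus 10/3.
Denominator factor (τ**2 - 7*τ/2 - 2/3)^3: discriminant 179/12, real irrational roots 7/4 + (1/12)*sqrt(537) and 7/4 - (1/12)*sqrt(537); poles of order 3, moduli 7/4 + (1/12)*sqrt(537) and -7/4 + (1/12)*sqrt(537).
The radius of convergence is the smallest modulus among the singular points: -7/4 + (1/12)*sqrt(537).

The radius of convergence is -7/4 + (1/12)*sqrt(537).


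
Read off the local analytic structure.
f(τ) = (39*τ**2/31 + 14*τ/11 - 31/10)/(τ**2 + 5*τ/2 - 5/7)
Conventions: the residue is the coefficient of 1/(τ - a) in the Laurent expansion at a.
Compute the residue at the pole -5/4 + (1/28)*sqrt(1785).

The residue is -1277/1364 + (4429/4057900)*sqrt(1785).

The factor τ**2 + 5*τ/2 - 5/7 splits as (τ - a)(τ - a') with a = -5/4 + (1/28)*sqrt(1785), a' = -5/4 - (1/28)*sqrt(1785). At the order-1 pole a set g(τ) = (τ - a)*f(τ) = [39*τ**2/31 + 14*τ/11 - 31/10] / (τ - a').
Simple pole: residue = g(a) at a = -5/4 + (1/28)*sqrt(1785), which is -1277/1364 + (4429/4057900)*sqrt(1785).


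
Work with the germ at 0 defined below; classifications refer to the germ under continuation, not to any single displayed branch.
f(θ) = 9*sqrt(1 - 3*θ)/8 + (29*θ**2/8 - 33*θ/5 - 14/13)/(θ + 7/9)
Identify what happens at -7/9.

The denominator factor θ + 7/9 vanishes at -7/9 and appears to the power 1; the numerator there equals 263221/42120, nonzero, and no other factor vanishes.
The branch terms are analytic at this point.
Hence a pole whose order is the multiplicity, 1.

The point is a pole of order 1.


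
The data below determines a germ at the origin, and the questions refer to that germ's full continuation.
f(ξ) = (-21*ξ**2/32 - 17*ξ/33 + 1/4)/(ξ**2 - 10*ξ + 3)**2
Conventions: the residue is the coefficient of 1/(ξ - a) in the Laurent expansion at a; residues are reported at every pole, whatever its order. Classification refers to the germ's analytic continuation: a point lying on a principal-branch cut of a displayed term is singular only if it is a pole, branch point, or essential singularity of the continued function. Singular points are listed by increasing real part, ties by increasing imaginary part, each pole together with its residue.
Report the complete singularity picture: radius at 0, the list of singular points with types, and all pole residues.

Radius of convergence at 0: 5 - sqrt(22).
At 5 - sqrt(22): a pole of order 2; residue -(4535/2044416)*sqrt(22).
At 5 + sqrt(22): a pole of order 2; residue (4535/2044416)*sqrt(22).


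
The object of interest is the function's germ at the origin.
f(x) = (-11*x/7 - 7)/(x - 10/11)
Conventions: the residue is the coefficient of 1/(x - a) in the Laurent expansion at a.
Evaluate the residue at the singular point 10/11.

The residue is -59/7.

At the order-1 pole 10/11 set g(x) = (x - (10/11))*f(x) = -11*x/7 - 7.
Simple pole: residue = g(a) at a = 10/11, which is -59/7.


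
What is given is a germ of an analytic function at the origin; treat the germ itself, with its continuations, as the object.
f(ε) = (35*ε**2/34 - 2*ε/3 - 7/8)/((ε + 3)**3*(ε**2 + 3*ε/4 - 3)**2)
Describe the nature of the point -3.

The denominator factor ε + 3 vanishes at -3 and appears to the power 3; the numerator there equals 1413/136, nonzero, and no other factor vanishes.
Hence a pole whose order is the multiplicity, 3.

The point is a pole of order 3.


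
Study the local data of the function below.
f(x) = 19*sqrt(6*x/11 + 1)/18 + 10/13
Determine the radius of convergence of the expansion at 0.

Branch term (19/18)*sqrt(1 - x/(-11/6)): its argument vanishes at x = -11/6, a square-root branch point, modulus 11/6.
The radius of convergence is the smallest modulus among the singular points: 11/6.

The radius of convergence is 11/6.


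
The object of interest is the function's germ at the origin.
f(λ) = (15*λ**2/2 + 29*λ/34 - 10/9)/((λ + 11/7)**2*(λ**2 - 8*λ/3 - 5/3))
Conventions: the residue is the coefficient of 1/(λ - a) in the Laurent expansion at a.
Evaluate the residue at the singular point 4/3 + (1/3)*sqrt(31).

The residue is 22134721/54953112 + (160061489/1703546472)*sqrt(31).

The factor λ**2 - 8*λ/3 - 5/3 splits as (λ - a)(λ - a') with a = 4/3 + (1/3)*sqrt(31), a' = 4/3 - (1/3)*sqrt(31). At the order-1 pole a set g(λ) = (λ - a)*f(λ) = [(15*λ**2/2 + 29*λ/34 - 10/9)/(λ + 11/7)**2] / (λ - a').
Simple pole: residue = g(a) at a = 4/3 + (1/3)*sqrt(31), which is 22134721/54953112 + (160061489/1703546472)*sqrt(31).


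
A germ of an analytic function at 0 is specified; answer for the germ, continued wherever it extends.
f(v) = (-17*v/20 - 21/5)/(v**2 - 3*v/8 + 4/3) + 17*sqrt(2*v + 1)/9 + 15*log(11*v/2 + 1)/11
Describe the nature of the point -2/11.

The point is a logarithmic branch point.

The term (15/11)*log(1 - v/(-2/11)) has argument 1 - -2/11/(-2/11) = 0 at -2/11: a logarithmic (infinitely-sheeted) branch point; the remaining terms are analytic or single-valued there.


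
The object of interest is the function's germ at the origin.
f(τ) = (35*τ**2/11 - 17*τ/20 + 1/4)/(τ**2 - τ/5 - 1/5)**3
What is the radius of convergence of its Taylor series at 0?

The radius of convergence is -1/10 + (1/10)*sqrt(21).

Denominator factor (τ**2 - τ/5 - 1/5)^3: discriminant 21/25, real irrational roots 1/10 + (1/10)*sqrt(21) and 1/10 - (1/10)*sqrt(21); poles of order 3, moduli 1/10 + (1/10)*sqrt(21) and -1/10 + (1/10)*sqrt(21).
The radius of convergence is the smallest modulus among the singular points: -1/10 + (1/10)*sqrt(21).


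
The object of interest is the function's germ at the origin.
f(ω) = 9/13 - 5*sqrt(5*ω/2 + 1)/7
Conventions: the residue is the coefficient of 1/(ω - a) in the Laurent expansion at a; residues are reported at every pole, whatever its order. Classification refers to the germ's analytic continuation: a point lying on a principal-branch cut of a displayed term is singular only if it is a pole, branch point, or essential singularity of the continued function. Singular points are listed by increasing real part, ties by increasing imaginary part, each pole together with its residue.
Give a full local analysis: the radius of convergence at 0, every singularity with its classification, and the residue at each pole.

Branch term (-5/7)*sqrt(1 - ω/(-2/5)): its argument vanishes at ω = -2/5, a square-root branch point, modulus 2/5.
The radius of convergence is the smallest modulus among the singular points: 2/5.

Radius of convergence at 0: 2/5.
At -2/5: an algebraic (square-root) branch point.


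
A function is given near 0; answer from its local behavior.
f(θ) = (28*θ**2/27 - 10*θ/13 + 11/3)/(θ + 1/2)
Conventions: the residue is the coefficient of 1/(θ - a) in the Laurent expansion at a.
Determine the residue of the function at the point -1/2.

The residue is 1513/351.

At the order-1 pole -1/2 set g(θ) = (θ - (-1/2))*f(θ) = 28*θ**2/27 - 10*θ/13 + 11/3.
Simple pole: residue = g(a) at a = -1/2, which is 1513/351.


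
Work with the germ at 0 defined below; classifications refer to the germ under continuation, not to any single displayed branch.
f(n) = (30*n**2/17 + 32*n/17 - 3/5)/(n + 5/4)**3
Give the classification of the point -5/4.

The denominator factor n + 5/4 vanishes at -5/4 and appears to the power 3; the numerator there equals -133/680, nonzero, and no other factor vanishes.
Hence a pole whose order is the multiplicity, 3.

The point is a pole of order 3.


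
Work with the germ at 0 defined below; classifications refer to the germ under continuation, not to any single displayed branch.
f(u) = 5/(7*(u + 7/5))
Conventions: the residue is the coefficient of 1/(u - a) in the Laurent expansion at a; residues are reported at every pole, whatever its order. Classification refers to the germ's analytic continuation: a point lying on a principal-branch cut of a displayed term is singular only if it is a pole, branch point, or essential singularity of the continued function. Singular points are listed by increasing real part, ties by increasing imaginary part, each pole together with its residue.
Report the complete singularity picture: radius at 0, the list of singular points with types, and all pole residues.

Denominator factor (u + 7/5): pole of order 1 at -7/5, modulus 7/5.
The radius of convergence is the smallest modulus among the singular points: 7/5.
At the order-1 pole -7/5 set g(u) = (u - (-7/5))*f(u) = 5/7.
Simple pole: residue = g(a) at a = -7/5, which is 5/7.

Radius of convergence at 0: 7/5.
At -7/5: a pole of order 1; residue 5/7.


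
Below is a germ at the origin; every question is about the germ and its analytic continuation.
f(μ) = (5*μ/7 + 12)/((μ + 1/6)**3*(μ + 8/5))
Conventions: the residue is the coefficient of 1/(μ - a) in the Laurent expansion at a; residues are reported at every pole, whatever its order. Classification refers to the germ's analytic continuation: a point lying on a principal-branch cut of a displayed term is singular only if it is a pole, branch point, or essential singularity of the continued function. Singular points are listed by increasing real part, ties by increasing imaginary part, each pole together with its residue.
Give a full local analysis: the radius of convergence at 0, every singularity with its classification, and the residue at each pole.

Denominator factor (μ + 8/5): pole of order 1 at -8/5, modulus 8/5.
Denominator factor (μ + 1/6)^3: pole of order 3 at -1/6, modulus 1/6.
The radius of convergence is the smallest modulus among the singular points: 1/6.
At the order-1 pole -8/5 set g(μ) = (μ - (-8/5))*f(μ) = (5*μ/7 + 12)/(μ + 1/6)**3.
Simple pole: residue = g(a) at a = -8/5, which is -2052000/556549.
At the order-3 pole -1/6 set g(μ) = (μ - (-1/6))^3*f(μ) = (5*μ/7 + 12)/(μ + 8/5).
Order-3 pole: residue = g''(a)/2; g''(-1/6) = 4104000/556549, so the residue is 2052000/556549.
List the singular points by increasing real part (a conjugate pair: the negative imaginary part first).

Radius of convergence at 0: 1/6.
At -8/5: a pole of order 1; residue -2052000/556549.
At -1/6: a pole of order 3; residue 2052000/556549.


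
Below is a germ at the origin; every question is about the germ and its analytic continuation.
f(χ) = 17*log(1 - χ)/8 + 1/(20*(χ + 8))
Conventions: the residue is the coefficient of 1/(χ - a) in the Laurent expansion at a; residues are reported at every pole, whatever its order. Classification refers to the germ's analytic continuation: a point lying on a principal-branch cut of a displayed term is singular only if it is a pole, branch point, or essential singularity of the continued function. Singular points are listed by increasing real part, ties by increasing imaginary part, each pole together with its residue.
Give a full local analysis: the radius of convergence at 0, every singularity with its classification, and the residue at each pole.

Denominator factor (χ + 8): pole of order 1 at -8, modulus 8.
Branch term (17/8)*log(1 - χ/(1)): its argument vanishes at χ = 1, a logarithmic branch point, modulus 1.
The radius of convergence is the smallest modulus among the singular points: 1.
The branch term is analytic at -8 and contributes nothing to the residue; only the rational part matters.
At the order-1 pole -8 set g(χ) = (χ - (-8))*(rational part) = 1/20.
Simple pole: residue = g(a) at a = -8, which is 1/20.
List the singular points by increasing real part (a conjugate pair: the negative imaginary part first).

Radius of convergence at 0: 1.
At -8: a pole of order 1; residue 1/20.
At 1: a logarithmic branch point.
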